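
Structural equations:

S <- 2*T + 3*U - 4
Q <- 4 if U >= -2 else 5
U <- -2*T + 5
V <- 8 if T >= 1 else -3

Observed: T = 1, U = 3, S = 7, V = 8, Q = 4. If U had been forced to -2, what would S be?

-8

The intervention breaks the incoming arrows to U: U <- -2*T + 5 no longer applies, and U = -2.
S = 2*T + 3*U - 4  [with T=1, U=-2]  = -8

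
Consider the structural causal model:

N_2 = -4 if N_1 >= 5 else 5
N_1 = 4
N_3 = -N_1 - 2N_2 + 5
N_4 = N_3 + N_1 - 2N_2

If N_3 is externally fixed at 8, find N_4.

The intervention breaks the incoming arrows to N_3: N_3 = -N_1 - 2N_2 + 5 no longer applies, and N_3 = 8.
N_2 = -4 if N_1 >= 5 else 5  [with N_1=4]  = 5
N_4 = N_3 + N_1 - 2N_2  [with N_3=8, N_1=4, N_2=5]  = 2

2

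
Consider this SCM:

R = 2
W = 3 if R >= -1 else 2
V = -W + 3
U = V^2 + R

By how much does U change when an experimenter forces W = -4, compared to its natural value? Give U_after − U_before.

49

Under do(W=-4), the mechanism W = 3 if R >= -1 else 2 is discarded; W is fixed at -4.
V = -W + 3  [with W=-4]  = 7
U = V^2 + R  [with V=7, R=2]  = 51
Without intervention: W = 3 if R >= -1 else 2  [with R=2]  = 3; V = -W + 3  [with W=3]  = 0; U = V^2 + R  [with V=0, R=2]  = 2.
Change = 51 − 2 = 49.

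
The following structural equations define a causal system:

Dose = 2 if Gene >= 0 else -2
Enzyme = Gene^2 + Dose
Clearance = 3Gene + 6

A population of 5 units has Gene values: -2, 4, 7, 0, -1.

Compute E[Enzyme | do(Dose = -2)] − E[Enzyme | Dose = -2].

The intervention sets Dose=-2 in all 5 units regardless of Gene. Recomputing Enzyme per unit gives 2, 14, 47, -2, -1; average 12.
Observing Dose=-2 restricts to units where Dose's equation naturally yields -2: Gene ∈ {-2, -1}. In that subpopulation Enzyme = 2, -1, mean 0.5.
Difference = 12 − 0.5 = 11.5.

11.5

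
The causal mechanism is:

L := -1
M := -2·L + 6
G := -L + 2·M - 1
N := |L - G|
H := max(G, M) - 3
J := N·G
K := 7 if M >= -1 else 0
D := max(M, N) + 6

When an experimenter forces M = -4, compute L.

Under do(M=-4), the mechanism M := -2·L + 6 is discarded; M is fixed at -4.
L is not downstream of the intervention, so its value is determined by the original equations.

-1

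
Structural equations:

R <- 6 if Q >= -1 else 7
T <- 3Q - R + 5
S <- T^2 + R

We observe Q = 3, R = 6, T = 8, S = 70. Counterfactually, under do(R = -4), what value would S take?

Under do(R=-4), the mechanism R <- 6 if Q >= -1 else 7 is discarded; R is fixed at -4.
T = 3Q - R + 5  [with Q=3, R=-4]  = 18
S = T^2 + R  [with T=18, R=-4]  = 320

320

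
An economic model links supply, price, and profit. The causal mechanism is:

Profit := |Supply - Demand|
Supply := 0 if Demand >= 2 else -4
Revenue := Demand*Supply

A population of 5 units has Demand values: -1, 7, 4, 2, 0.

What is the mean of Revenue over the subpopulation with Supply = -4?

2

Observing Supply=-4 restricts to units where Supply's equation naturally yields -4: Demand ∈ {-1, 0}. In that subpopulation Revenue = 4, 0, mean 2.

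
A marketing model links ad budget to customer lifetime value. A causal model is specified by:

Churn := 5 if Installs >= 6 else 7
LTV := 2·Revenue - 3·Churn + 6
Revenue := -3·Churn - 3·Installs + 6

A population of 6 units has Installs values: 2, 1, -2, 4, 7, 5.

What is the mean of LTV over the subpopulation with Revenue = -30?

-72

Observing Revenue=-30 restricts to units where Revenue's equation naturally yields -30: Installs ∈ {7, 5}. In that subpopulation LTV = -69, -75, mean -72.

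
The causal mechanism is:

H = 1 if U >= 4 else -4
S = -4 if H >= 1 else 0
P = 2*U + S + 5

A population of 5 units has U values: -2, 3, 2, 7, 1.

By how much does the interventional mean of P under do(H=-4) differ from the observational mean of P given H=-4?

2.4

Every unit gets H=-4 under the intervention. P values become 1, 11, 9, 19, 7; E[P|do(H=-4)] = 9.4.
E[P|H=-4] averages over only the 4 units with H=-4 (U = -2, 3, 2, 1): P = 1, 11, 9, 7, mean 7.
Difference = 9.4 − 7 = 2.4.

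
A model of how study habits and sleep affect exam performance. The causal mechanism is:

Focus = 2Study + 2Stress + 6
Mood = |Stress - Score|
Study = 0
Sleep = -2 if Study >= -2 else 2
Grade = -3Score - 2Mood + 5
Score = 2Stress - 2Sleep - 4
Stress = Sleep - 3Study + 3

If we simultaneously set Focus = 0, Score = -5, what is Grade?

8

Under do(Focus = 0, Score = -5), each intervened variable's structural equation is replaced by its fixed value.
Sleep = -2 if Study >= -2 else 2  [with Study=0]  = -2
Stress = Sleep - 3Study + 3  [with Sleep=-2, Study=0]  = 1
Mood = |Stress - Score|  [with Stress=1, Score=-5]  = 6
Grade = -3Score - 2Mood + 5  [with Score=-5, Mood=6]  = 8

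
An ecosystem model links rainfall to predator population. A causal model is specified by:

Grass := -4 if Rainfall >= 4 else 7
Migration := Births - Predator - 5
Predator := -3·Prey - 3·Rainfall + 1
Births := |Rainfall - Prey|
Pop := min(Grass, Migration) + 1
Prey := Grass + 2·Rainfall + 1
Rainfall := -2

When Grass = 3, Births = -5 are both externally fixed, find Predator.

7

The joint intervention fixes Grass = 3, Births = -5, removing each variable's own equation.
Prey = Grass + 2·Rainfall + 1  [with Grass=3, Rainfall=-2]  = 0
Predator = -3·Prey - 3·Rainfall + 1  [with Prey=0, Rainfall=-2]  = 7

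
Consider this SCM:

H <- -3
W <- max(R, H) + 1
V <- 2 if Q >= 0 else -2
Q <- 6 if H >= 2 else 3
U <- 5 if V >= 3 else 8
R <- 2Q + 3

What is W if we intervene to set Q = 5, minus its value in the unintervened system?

do(Q=5) replaces the equation Q <- 6 if H >= 2 else 3 with the constant Q = 5.
R = 2Q + 3  [with Q=5]  = 13
W = max(R, H) + 1  [with R=13, H=-3]  = 14
Without intervention: Q = 6 if H >= 2 else 3  [with H=-3]  = 3; R = 2Q + 3  [with Q=3]  = 9; W = max(R, H) + 1  [with R=9, H=-3]  = 10.
Change = 14 − 10 = 4.

4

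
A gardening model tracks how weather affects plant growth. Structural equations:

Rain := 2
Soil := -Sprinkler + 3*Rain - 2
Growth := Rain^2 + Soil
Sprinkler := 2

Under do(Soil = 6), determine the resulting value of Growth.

The intervention breaks the incoming arrows to Soil: Soil := -Sprinkler + 3*Rain - 2 no longer applies, and Soil = 6.
Growth = Rain^2 + Soil  [with Rain=2, Soil=6]  = 10

10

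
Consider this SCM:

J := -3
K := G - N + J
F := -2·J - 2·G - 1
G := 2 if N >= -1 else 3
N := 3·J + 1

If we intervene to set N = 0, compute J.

Under do(N=0), the mechanism N := 3·J + 1 is discarded; N is fixed at 0.
J is not downstream of the intervention, so its value is determined by the original equations.

-3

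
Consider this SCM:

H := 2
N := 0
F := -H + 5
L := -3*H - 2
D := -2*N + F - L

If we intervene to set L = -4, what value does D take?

7

Intervening sets L = -4 and removes its equation (L := -3*H - 2).
F = -H + 5  [with H=2]  = 3
D = -2*N + F - L  [with N=0, F=3, L=-4]  = 7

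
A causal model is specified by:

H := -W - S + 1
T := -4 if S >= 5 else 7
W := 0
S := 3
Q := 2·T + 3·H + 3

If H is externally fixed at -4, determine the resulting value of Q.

5

Intervening sets H = -4 and removes its equation (H := -W - S + 1).
T = -4 if S >= 5 else 7  [with S=3]  = 7
Q = 2·T + 3·H + 3  [with T=7, H=-4]  = 5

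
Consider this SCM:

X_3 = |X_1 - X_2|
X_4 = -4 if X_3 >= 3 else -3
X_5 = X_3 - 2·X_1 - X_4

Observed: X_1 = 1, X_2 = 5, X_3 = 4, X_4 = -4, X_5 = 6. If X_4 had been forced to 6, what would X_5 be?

Intervening sets X_4 = 6 and removes its equation (X_4 = -4 if X_3 >= 3 else -3).
X_3 = |X_1 - X_2|  [with X_1=1, X_2=5]  = 4
X_5 = X_3 - 2·X_1 - X_4  [with X_3=4, X_1=1, X_4=6]  = -4

-4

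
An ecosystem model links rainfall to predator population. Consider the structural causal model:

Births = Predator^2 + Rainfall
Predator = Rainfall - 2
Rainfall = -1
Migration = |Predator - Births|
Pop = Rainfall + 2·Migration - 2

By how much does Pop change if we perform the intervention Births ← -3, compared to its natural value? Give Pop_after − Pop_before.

do(Births=-3) replaces the equation Births = Predator^2 + Rainfall with the constant Births = -3.
Predator = Rainfall - 2  [with Rainfall=-1]  = -3
Migration = |Predator - Births|  [with Predator=-3, Births=-3]  = 0
Pop = Rainfall + 2·Migration - 2  [with Rainfall=-1, Migration=0]  = -3
Without intervention: Predator = Rainfall - 2  [with Rainfall=-1]  = -3; Births = Predator^2 + Rainfall  [with Predator=-3, Rainfall=-1]  = 8; Migration = |Predator - Births|  [with Predator=-3, Births=8]  = 11; Pop = Rainfall + 2·Migration - 2  [with Rainfall=-1, Migration=11]  = 19.
Change = -3 − 19 = -22.

-22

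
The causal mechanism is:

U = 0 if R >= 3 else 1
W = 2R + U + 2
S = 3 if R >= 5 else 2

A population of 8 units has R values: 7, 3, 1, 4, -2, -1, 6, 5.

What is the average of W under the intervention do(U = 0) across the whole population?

Every unit gets U=0 under the intervention. W values become 16, 8, 4, 10, -2, 0, 14, 12; E[W|do(U=0)] = 7.75.

7.75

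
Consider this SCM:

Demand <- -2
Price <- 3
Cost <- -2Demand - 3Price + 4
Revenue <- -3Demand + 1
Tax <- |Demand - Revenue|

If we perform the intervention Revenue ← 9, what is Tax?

11

Intervening sets Revenue = 9 and removes its equation (Revenue <- -3Demand + 1).
Tax = |Demand - Revenue|  [with Demand=-2, Revenue=9]  = 11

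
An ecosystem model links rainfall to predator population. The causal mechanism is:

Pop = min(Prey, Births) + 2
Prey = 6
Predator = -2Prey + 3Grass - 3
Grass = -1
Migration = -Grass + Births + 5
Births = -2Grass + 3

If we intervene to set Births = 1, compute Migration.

Intervening sets Births = 1 and removes its equation (Births = -2Grass + 3).
Migration = -Grass + Births + 5  [with Grass=-1, Births=1]  = 7

7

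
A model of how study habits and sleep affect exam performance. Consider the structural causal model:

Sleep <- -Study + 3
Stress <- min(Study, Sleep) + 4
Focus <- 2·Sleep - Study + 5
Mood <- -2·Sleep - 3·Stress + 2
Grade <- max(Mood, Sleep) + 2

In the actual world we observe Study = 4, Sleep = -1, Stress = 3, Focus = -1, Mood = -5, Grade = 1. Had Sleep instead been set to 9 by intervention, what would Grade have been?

11

Under do(Sleep=9), the mechanism Sleep <- -Study + 3 is discarded; Sleep is fixed at 9.
Stress = min(Study, Sleep) + 4  [with Study=4, Sleep=9]  = 8
Mood = -2·Sleep - 3·Stress + 2  [with Sleep=9, Stress=8]  = -40
Grade = max(Mood, Sleep) + 2  [with Mood=-40, Sleep=9]  = 11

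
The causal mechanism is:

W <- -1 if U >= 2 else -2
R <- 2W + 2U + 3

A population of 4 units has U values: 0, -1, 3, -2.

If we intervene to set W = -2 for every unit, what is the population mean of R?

-1

Every unit gets W=-2 under the intervention. R values become -1, -3, 5, -5; E[R|do(W=-2)] = -1.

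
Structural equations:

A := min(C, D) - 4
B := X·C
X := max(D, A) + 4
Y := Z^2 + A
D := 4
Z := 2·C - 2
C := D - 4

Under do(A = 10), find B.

do(A=10) replaces the equation A := min(C, D) - 4 with the constant A = 10.
C = D - 4  [with D=4]  = 0
X = max(D, A) + 4  [with D=4, A=10]  = 14
B = X·C  [with X=14, C=0]  = 0

0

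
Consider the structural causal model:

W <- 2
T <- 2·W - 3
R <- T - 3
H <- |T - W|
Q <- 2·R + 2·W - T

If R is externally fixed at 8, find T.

Under do(R=8), the mechanism R <- T - 3 is discarded; R is fixed at 8.
Since T is not a descendant of the intervened variable, it is unaffected.
T = 2·W - 3  [with W=2]  = 1

1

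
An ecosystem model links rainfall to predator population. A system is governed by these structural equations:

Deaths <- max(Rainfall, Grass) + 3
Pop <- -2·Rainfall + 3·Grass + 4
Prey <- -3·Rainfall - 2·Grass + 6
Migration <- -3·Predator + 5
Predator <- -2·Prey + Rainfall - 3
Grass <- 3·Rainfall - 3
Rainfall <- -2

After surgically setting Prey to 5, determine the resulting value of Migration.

50

The intervention breaks the incoming arrows to Prey: Prey <- -3·Rainfall - 2·Grass + 6 no longer applies, and Prey = 5.
Predator = -2·Prey + Rainfall - 3  [with Prey=5, Rainfall=-2]  = -15
Migration = -3·Predator + 5  [with Predator=-15]  = 50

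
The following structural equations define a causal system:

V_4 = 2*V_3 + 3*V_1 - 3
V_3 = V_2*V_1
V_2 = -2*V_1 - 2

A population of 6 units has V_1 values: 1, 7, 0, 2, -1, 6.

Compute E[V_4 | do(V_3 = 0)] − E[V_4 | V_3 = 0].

9

Every unit gets V_3=0 under the intervention. V_4 values become 0, 18, -3, 3, -6, 15; E[V_4|do(V_3=0)] = 4.5.
Observing V_3=0 restricts to units where V_3's equation naturally yields 0: V_1 ∈ {0, -1}. In that subpopulation V_4 = -3, -6, mean -4.5.
Difference = 4.5 − (-4.5) = 9.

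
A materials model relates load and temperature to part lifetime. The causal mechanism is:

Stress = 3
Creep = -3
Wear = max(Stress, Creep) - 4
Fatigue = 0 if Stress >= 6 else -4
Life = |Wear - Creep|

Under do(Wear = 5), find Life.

do(Wear=5) replaces the equation Wear = max(Stress, Creep) - 4 with the constant Wear = 5.
Life = |Wear - Creep|  [with Wear=5, Creep=-3]  = 8

8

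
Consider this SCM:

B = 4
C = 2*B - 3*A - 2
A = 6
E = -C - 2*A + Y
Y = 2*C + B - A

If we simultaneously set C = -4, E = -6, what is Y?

The joint intervention fixes C = -4, E = -6, removing each variable's own equation.
Y = 2*C + B - A  [with C=-4, B=4, A=6]  = -10

-10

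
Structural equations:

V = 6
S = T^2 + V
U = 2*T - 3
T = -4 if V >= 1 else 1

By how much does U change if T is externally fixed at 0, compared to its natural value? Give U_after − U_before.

Under do(T=0), the mechanism T = -4 if V >= 1 else 1 is discarded; T is fixed at 0.
U = 2*T - 3  [with T=0]  = -3
Without intervention: T = -4 if V >= 1 else 1  [with V=6]  = -4; U = 2*T - 3  [with T=-4]  = -11.
Change = -3 − (-11) = 8.

8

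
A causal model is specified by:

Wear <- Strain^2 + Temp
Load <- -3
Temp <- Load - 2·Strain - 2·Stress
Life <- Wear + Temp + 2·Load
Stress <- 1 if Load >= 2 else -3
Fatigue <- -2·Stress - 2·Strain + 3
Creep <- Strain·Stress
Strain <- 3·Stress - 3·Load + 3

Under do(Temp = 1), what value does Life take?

do(Temp=1) replaces the equation Temp <- Load - 2·Strain - 2·Stress with the constant Temp = 1.
Stress = 1 if Load >= 2 else -3  [with Load=-3]  = -3
Strain = 3·Stress - 3·Load + 3  [with Stress=-3, Load=-3]  = 3
Wear = Strain^2 + Temp  [with Strain=3, Temp=1]  = 10
Life = Wear + Temp + 2·Load  [with Wear=10, Temp=1, Load=-3]  = 5

5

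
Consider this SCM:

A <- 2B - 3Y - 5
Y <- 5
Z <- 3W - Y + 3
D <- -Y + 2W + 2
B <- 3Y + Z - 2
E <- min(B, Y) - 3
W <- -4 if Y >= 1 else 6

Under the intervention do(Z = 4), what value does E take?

do(Z=4) replaces the equation Z <- 3W - Y + 3 with the constant Z = 4.
B = 3Y + Z - 2  [with Y=5, Z=4]  = 17
E = min(B, Y) - 3  [with B=17, Y=5]  = 2

2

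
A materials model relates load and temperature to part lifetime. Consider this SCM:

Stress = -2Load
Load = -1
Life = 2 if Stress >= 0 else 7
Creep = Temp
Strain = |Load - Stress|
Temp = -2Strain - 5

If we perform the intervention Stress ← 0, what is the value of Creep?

-7

do(Stress=0) replaces the equation Stress = -2Load with the constant Stress = 0.
Strain = |Load - Stress|  [with Load=-1, Stress=0]  = 1
Temp = -2Strain - 5  [with Strain=1]  = -7
Creep = Temp  [with Temp=-7]  = -7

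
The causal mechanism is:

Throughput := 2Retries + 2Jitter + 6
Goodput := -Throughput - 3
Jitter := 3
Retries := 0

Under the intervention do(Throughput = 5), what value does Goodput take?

The intervention breaks the incoming arrows to Throughput: Throughput := 2Retries + 2Jitter + 6 no longer applies, and Throughput = 5.
Goodput = -Throughput - 3  [with Throughput=5]  = -8

-8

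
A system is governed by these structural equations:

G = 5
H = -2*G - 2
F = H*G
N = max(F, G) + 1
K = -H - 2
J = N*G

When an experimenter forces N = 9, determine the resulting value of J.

Under do(N=9), the mechanism N = max(F, G) + 1 is discarded; N is fixed at 9.
J = N*G  [with N=9, G=5]  = 45

45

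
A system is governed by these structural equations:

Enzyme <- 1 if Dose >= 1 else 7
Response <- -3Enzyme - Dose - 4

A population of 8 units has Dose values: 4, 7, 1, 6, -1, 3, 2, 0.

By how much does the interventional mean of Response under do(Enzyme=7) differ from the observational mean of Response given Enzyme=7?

Every unit gets Enzyme=7 under the intervention. Response values become -29, -32, -26, -31, -24, -28, -27, -25; E[Response|do(Enzyme=7)] = -27.75.
Conditioning on Enzyme=7 selects the 2 unit(s) with Dose ∈ {-1, 0}. Their Response values: -24, -25. Mean = -24.5.
Difference = -27.75 − (-24.5) = -3.25.

-3.25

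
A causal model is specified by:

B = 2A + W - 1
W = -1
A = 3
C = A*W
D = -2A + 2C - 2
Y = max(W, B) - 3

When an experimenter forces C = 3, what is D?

-2

The intervention breaks the incoming arrows to C: C = A*W no longer applies, and C = 3.
D = -2A + 2C - 2  [with A=3, C=3]  = -2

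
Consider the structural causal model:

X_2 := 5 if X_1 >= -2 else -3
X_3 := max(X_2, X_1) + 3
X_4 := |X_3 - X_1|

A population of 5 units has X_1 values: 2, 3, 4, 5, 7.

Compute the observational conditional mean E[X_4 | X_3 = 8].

4.5

Observing X_3=8 restricts to units where X_3's equation naturally yields 8: X_1 ∈ {2, 3, 4, 5}. In that subpopulation X_4 = 6, 5, 4, 3, mean 4.5.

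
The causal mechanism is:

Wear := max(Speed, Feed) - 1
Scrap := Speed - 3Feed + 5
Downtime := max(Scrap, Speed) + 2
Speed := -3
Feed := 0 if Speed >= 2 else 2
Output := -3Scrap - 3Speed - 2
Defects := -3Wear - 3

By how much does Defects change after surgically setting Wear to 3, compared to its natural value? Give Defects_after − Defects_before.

-6

The intervention breaks the incoming arrows to Wear: Wear := max(Speed, Feed) - 1 no longer applies, and Wear = 3.
Defects = -3Wear - 3  [with Wear=3]  = -12
Without intervention: Feed = 0 if Speed >= 2 else 2  [with Speed=-3]  = 2; Wear = max(Speed, Feed) - 1  [with Speed=-3, Feed=2]  = 1; Defects = -3Wear - 3  [with Wear=1]  = -6.
Change = -12 − (-6) = -6.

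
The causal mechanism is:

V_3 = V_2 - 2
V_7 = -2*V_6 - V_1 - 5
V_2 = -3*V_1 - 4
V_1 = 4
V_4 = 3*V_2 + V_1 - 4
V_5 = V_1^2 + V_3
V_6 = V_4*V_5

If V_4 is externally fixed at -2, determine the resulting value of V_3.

-18

Under do(V_4=-2), the mechanism V_4 = 3*V_2 + V_1 - 4 is discarded; V_4 is fixed at -2.
Since V_3 is not a descendant of the intervened variable, it is unaffected.
V_2 = -3*V_1 - 4  [with V_1=4]  = -16
V_3 = V_2 - 2  [with V_2=-16]  = -18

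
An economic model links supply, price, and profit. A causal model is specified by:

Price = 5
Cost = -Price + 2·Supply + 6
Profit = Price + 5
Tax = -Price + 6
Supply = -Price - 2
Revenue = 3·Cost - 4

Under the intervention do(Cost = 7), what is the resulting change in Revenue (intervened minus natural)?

The intervention breaks the incoming arrows to Cost: Cost = -Price + 2·Supply + 6 no longer applies, and Cost = 7.
Revenue = 3·Cost - 4  [with Cost=7]  = 17
Without intervention: Supply = -Price - 2  [with Price=5]  = -7; Cost = -Price + 2·Supply + 6  [with Price=5, Supply=-7]  = -13; Revenue = 3·Cost - 4  [with Cost=-13]  = -43.
Change = 17 − (-43) = 60.

60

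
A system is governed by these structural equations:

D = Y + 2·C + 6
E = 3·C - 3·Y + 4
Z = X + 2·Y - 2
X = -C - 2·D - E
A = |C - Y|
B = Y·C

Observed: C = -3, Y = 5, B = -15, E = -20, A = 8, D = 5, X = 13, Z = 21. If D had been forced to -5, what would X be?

Intervening sets D = -5 and removes its equation (D = Y + 2·C + 6).
E = 3·C - 3·Y + 4  [with C=-3, Y=5]  = -20
X = -C - 2·D - E  [with C=-3, D=-5, E=-20]  = 33

33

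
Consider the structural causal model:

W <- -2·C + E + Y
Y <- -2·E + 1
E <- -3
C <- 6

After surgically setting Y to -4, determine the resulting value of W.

The intervention breaks the incoming arrows to Y: Y <- -2·E + 1 no longer applies, and Y = -4.
W = -2·C + E + Y  [with C=6, E=-3, Y=-4]  = -19

-19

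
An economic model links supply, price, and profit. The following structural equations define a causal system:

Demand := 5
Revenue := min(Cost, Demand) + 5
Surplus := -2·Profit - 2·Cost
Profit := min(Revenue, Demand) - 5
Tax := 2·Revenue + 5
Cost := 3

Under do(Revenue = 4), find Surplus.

-4

The intervention breaks the incoming arrows to Revenue: Revenue := min(Cost, Demand) + 5 no longer applies, and Revenue = 4.
Profit = min(Revenue, Demand) - 5  [with Revenue=4, Demand=5]  = -1
Surplus = -2·Profit - 2·Cost  [with Profit=-1, Cost=3]  = -4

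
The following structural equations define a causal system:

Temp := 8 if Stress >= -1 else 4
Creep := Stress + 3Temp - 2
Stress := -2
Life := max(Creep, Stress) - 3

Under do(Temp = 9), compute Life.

20

Under do(Temp=9), the mechanism Temp := 8 if Stress >= -1 else 4 is discarded; Temp is fixed at 9.
Creep = Stress + 3Temp - 2  [with Stress=-2, Temp=9]  = 23
Life = max(Creep, Stress) - 3  [with Creep=23, Stress=-2]  = 20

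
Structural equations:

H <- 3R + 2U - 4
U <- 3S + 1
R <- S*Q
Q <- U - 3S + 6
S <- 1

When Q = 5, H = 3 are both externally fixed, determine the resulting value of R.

5

The joint intervention fixes Q = 5, H = 3, removing each variable's own equation.
R = S*Q  [with S=1, Q=5]  = 5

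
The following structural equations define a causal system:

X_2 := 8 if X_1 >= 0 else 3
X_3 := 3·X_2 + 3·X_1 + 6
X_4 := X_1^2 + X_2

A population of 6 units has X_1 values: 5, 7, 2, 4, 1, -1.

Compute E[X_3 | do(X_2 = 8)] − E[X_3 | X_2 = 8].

Every unit gets X_2=8 under the intervention. X_3 values become 45, 51, 36, 42, 33, 27; E[X_3|do(X_2=8)] = 39.
E[X_3|X_2=8] averages over only the 5 units with X_2=8 (X_1 = 5, 7, 2, 4, 1): X_3 = 45, 51, 36, 42, 33, mean 41.4.
Difference = 39 − 41.4 = -2.4.

-2.4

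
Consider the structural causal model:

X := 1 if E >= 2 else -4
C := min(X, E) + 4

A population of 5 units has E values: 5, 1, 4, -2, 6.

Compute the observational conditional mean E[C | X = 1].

5

Conditioning on X=1 selects the 3 unit(s) with E ∈ {5, 4, 6}. Their C values: 5, 5, 5. Mean = 5.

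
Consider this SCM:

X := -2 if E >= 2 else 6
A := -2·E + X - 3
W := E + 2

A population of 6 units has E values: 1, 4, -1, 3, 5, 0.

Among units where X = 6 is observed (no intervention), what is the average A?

3

E[A|X=6] averages over only the 3 units with X=6 (E = 1, -1, 0): A = 1, 5, 3, mean 3.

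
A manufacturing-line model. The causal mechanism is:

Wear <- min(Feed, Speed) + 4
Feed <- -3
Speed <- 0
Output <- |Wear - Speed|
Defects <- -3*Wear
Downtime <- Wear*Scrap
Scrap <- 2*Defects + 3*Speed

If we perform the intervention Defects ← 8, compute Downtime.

16

The intervention breaks the incoming arrows to Defects: Defects <- -3*Wear no longer applies, and Defects = 8.
Wear = min(Feed, Speed) + 4  [with Feed=-3, Speed=0]  = 1
Scrap = 2*Defects + 3*Speed  [with Defects=8, Speed=0]  = 16
Downtime = Wear*Scrap  [with Wear=1, Scrap=16]  = 16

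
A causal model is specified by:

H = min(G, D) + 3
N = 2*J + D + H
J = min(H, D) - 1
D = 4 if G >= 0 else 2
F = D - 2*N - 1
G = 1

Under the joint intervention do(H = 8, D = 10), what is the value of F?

Setting H = 8, D = 10 by intervention discards those variables' equations.
J = min(H, D) - 1  [with H=8, D=10]  = 7
N = 2*J + D + H  [with J=7, D=10, H=8]  = 32
F = D - 2*N - 1  [with D=10, N=32]  = -55

-55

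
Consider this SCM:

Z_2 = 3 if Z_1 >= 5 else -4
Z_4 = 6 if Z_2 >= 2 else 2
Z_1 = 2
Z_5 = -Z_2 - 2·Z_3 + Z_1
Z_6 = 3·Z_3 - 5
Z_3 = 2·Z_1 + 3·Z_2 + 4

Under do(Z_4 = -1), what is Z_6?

-17

Under do(Z_4=-1), the mechanism Z_4 = 6 if Z_2 >= 2 else 2 is discarded; Z_4 is fixed at -1.
Since Z_6 is not a descendant of the intervened variable, it is unaffected.
Z_2 = 3 if Z_1 >= 5 else -4  [with Z_1=2]  = -4
Z_3 = 2·Z_1 + 3·Z_2 + 4  [with Z_1=2, Z_2=-4]  = -4
Z_6 = 3·Z_3 - 5  [with Z_3=-4]  = -17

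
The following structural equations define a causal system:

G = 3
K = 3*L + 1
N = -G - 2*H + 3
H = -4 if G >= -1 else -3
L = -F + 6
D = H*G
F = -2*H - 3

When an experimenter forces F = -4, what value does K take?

The intervention breaks the incoming arrows to F: F = -2*H - 3 no longer applies, and F = -4.
L = -F + 6  [with F=-4]  = 10
K = 3*L + 1  [with L=10]  = 31

31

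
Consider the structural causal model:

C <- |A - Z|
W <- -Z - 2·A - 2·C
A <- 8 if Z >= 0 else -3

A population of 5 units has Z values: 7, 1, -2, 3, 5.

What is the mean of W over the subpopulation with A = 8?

-28

Observing A=8 restricts to units where A's equation naturally yields 8: Z ∈ {7, 1, 3, 5}. In that subpopulation W = -25, -31, -29, -27, mean -28.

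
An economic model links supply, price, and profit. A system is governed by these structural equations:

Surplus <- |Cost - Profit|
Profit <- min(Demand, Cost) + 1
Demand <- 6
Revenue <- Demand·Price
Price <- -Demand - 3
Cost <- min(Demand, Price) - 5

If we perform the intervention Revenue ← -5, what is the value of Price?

The intervention breaks the incoming arrows to Revenue: Revenue <- Demand·Price no longer applies, and Revenue = -5.
Since Price is not a descendant of the intervened variable, it is unaffected.
Price = -Demand - 3  [with Demand=6]  = -9

-9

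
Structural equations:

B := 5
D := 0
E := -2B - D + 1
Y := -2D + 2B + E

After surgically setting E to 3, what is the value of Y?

The intervention breaks the incoming arrows to E: E := -2B - D + 1 no longer applies, and E = 3.
Y = -2D + 2B + E  [with D=0, B=5, E=3]  = 13

13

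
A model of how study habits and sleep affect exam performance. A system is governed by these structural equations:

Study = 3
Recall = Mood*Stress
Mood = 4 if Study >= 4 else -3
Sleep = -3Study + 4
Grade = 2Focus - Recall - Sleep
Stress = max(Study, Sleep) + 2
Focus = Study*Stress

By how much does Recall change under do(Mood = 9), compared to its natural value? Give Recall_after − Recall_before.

The intervention breaks the incoming arrows to Mood: Mood = 4 if Study >= 4 else -3 no longer applies, and Mood = 9.
Sleep = -3Study + 4  [with Study=3]  = -5
Stress = max(Study, Sleep) + 2  [with Study=3, Sleep=-5]  = 5
Recall = Mood*Stress  [with Mood=9, Stress=5]  = 45
Without intervention: Sleep = -3Study + 4  [with Study=3]  = -5; Stress = max(Study, Sleep) + 2  [with Study=3, Sleep=-5]  = 5; Mood = 4 if Study >= 4 else -3  [with Study=3]  = -3; Recall = Mood*Stress  [with Mood=-3, Stress=5]  = -15.
Change = 45 − (-15) = 60.

60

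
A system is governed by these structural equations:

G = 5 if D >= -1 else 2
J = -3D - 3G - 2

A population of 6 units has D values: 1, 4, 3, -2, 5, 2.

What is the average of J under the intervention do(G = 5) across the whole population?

do(G=5) breaks G's dependence on D. With G=5 fixed, J across the units is -20, -29, -26, -11, -32, -23, mean -23.5.

-23.5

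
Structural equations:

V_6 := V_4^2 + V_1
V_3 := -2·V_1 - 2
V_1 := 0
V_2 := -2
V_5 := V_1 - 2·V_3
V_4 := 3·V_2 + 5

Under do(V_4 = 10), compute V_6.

Under do(V_4=10), the mechanism V_4 := 3·V_2 + 5 is discarded; V_4 is fixed at 10.
V_6 = V_4^2 + V_1  [with V_4=10, V_1=0]  = 100

100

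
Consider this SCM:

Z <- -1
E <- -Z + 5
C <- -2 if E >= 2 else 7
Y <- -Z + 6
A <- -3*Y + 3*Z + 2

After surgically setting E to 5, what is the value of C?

The intervention breaks the incoming arrows to E: E <- -Z + 5 no longer applies, and E = 5.
C = -2 if E >= 2 else 7  [with E=5]  = -2

-2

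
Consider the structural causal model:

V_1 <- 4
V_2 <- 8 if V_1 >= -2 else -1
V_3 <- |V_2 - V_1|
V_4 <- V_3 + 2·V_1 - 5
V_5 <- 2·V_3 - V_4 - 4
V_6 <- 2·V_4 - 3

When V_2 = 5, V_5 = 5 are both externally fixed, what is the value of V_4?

4

The joint intervention fixes V_2 = 5, V_5 = 5, removing each variable's own equation.
V_3 = |V_2 - V_1|  [with V_2=5, V_1=4]  = 1
V_4 = V_3 + 2·V_1 - 5  [with V_3=1, V_1=4]  = 4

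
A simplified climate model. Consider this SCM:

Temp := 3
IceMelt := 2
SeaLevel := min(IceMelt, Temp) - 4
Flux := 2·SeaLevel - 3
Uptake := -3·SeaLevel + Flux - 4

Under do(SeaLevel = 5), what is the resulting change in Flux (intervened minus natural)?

14

The intervention breaks the incoming arrows to SeaLevel: SeaLevel := min(IceMelt, Temp) - 4 no longer applies, and SeaLevel = 5.
Flux = 2·SeaLevel - 3  [with SeaLevel=5]  = 7
Without intervention: SeaLevel = min(IceMelt, Temp) - 4  [with IceMelt=2, Temp=3]  = -2; Flux = 2·SeaLevel - 3  [with SeaLevel=-2]  = -7.
Change = 7 − (-7) = 14.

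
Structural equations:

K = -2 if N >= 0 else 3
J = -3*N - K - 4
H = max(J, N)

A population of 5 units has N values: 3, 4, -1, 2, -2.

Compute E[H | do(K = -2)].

The intervention sets K=-2 in all 5 units regardless of N. Recomputing H per unit gives 3, 4, 1, 2, 4; average 2.8.

2.8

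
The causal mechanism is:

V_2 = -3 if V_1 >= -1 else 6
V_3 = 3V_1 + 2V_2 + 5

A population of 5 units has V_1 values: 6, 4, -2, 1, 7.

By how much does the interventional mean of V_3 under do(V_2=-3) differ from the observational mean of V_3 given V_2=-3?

do(V_2=-3) breaks V_2's dependence on V_1. With V_2=-3 fixed, V_3 across the units is 17, 11, -7, 2, 20, mean 8.6.
Conditioning on V_2=-3 selects the 4 unit(s) with V_1 ∈ {6, 4, 1, 7}. Their V_3 values: 17, 11, 2, 20. Mean = 12.5.
Difference = 8.6 − 12.5 = -3.9.

-3.9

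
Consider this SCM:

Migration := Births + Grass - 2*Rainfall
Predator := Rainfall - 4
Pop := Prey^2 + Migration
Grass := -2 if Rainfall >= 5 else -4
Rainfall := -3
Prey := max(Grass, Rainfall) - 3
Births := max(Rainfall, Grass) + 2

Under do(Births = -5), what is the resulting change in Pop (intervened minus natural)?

Under do(Births=-5), the mechanism Births := max(Rainfall, Grass) + 2 is discarded; Births is fixed at -5.
Grass = -2 if Rainfall >= 5 else -4  [with Rainfall=-3]  = -4
Prey = max(Grass, Rainfall) - 3  [with Grass=-4, Rainfall=-3]  = -6
Migration = Births + Grass - 2*Rainfall  [with Births=-5, Grass=-4, Rainfall=-3]  = -3
Pop = Prey^2 + Migration  [with Prey=-6, Migration=-3]  = 33
Without intervention: Grass = -2 if Rainfall >= 5 else -4  [with Rainfall=-3]  = -4; Prey = max(Grass, Rainfall) - 3  [with Grass=-4, Rainfall=-3]  = -6; Births = max(Rainfall, Grass) + 2  [with Rainfall=-3, Grass=-4]  = -1; Migration = Births + Grass - 2*Rainfall  [with Births=-1, Grass=-4, Rainfall=-3]  = 1; Pop = Prey^2 + Migration  [with Prey=-6, Migration=1]  = 37.
Change = 33 − 37 = -4.

-4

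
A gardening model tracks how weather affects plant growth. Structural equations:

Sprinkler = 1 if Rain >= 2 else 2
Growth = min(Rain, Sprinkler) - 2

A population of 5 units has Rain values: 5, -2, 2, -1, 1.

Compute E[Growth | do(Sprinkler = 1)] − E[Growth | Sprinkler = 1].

-1

Under do(Sprinkler=1), Sprinkler's equation is replaced by Sprinkler=1 for every unit. Per-unit Growth: -1, -4, -1, -3, -1. Mean = -2.
Conditioning on Sprinkler=1 selects the 2 unit(s) with Rain ∈ {5, 2}. Their Growth values: -1, -1. Mean = -1.
Difference = -2 − (-1) = -1.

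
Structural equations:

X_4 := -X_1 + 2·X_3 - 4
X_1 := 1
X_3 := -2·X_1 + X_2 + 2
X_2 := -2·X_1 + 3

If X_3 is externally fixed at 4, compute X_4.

3

The intervention breaks the incoming arrows to X_3: X_3 := -2·X_1 + X_2 + 2 no longer applies, and X_3 = 4.
X_4 = -X_1 + 2·X_3 - 4  [with X_1=1, X_3=4]  = 3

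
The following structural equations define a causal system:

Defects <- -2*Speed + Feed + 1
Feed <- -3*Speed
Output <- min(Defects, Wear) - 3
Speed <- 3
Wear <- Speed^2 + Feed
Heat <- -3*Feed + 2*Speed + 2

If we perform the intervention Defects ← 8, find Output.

-3

The intervention breaks the incoming arrows to Defects: Defects <- -2*Speed + Feed + 1 no longer applies, and Defects = 8.
Feed = -3*Speed  [with Speed=3]  = -9
Wear = Speed^2 + Feed  [with Speed=3, Feed=-9]  = 0
Output = min(Defects, Wear) - 3  [with Defects=8, Wear=0]  = -3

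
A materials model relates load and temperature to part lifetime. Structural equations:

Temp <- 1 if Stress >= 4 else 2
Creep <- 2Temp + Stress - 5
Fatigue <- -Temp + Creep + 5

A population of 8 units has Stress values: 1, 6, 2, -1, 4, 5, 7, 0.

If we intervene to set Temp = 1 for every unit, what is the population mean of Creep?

0

do(Temp=1) breaks Temp's dependence on Stress. With Temp=1 fixed, Creep across the units is -2, 3, -1, -4, 1, 2, 4, -3, mean 0.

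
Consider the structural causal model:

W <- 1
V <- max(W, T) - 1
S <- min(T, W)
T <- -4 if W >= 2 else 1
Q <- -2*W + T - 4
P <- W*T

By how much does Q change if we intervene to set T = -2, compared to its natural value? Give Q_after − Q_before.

-3

Under do(T=-2), the mechanism T <- -4 if W >= 2 else 1 is discarded; T is fixed at -2.
Q = -2*W + T - 4  [with W=1, T=-2]  = -8
Without intervention: T = -4 if W >= 2 else 1  [with W=1]  = 1; Q = -2*W + T - 4  [with W=1, T=1]  = -5.
Change = -8 − (-5) = -3.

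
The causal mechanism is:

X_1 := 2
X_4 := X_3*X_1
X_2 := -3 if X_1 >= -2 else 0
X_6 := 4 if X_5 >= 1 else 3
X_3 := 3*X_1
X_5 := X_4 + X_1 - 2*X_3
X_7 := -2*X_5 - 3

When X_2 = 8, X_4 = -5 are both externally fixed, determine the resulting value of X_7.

27

Setting X_2 = 8, X_4 = -5 by intervention discards those variables' equations.
X_3 = 3*X_1  [with X_1=2]  = 6
X_5 = X_4 + X_1 - 2*X_3  [with X_4=-5, X_1=2, X_3=6]  = -15
X_7 = -2*X_5 - 3  [with X_5=-15]  = 27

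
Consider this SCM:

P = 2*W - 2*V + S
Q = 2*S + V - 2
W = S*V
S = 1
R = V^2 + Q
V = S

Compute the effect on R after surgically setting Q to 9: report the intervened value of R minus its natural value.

The intervention breaks the incoming arrows to Q: Q = 2*S + V - 2 no longer applies, and Q = 9.
V = S  [with S=1]  = 1
R = V^2 + Q  [with V=1, Q=9]  = 10
Without intervention: V = S  [with S=1]  = 1; Q = 2*S + V - 2  [with S=1, V=1]  = 1; R = V^2 + Q  [with V=1, Q=1]  = 2.
Change = 10 − 2 = 8.

8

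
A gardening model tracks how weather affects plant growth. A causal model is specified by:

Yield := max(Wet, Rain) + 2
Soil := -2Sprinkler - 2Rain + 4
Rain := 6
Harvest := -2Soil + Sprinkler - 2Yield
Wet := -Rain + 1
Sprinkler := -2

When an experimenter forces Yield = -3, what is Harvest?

The intervention breaks the incoming arrows to Yield: Yield := max(Wet, Rain) + 2 no longer applies, and Yield = -3.
Soil = -2Sprinkler - 2Rain + 4  [with Sprinkler=-2, Rain=6]  = -4
Harvest = -2Soil + Sprinkler - 2Yield  [with Soil=-4, Sprinkler=-2, Yield=-3]  = 12

12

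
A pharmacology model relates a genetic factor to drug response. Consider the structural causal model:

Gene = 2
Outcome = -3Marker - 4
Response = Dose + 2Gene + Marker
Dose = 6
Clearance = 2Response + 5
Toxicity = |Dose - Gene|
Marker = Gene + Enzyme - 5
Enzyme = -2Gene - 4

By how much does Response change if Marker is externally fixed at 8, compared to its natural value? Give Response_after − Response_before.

Intervening sets Marker = 8 and removes its equation (Marker = Gene + Enzyme - 5).
Response = Dose + 2Gene + Marker  [with Dose=6, Gene=2, Marker=8]  = 18
Without intervention: Enzyme = -2Gene - 4  [with Gene=2]  = -8; Marker = Gene + Enzyme - 5  [with Gene=2, Enzyme=-8]  = -11; Response = Dose + 2Gene + Marker  [with Dose=6, Gene=2, Marker=-11]  = -1.
Change = 18 − (-1) = 19.

19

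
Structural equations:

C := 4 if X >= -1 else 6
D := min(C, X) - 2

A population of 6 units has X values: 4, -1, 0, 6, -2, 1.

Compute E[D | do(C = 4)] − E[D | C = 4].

-0.6

Every unit gets C=4 under the intervention. D values become 2, -3, -2, 2, -4, -1; E[D|do(C=4)] = -1.
E[D|C=4] averages over only the 5 units with C=4 (X = 4, -1, 0, 6, 1): D = 2, -3, -2, 2, -1, mean -0.4.
Difference = -1 − (-0.4) = -0.6.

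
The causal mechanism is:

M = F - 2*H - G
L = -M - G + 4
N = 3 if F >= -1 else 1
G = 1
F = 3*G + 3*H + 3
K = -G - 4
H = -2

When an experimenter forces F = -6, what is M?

The intervention breaks the incoming arrows to F: F = 3*G + 3*H + 3 no longer applies, and F = -6.
M = F - 2*H - G  [with F=-6, H=-2, G=1]  = -3

-3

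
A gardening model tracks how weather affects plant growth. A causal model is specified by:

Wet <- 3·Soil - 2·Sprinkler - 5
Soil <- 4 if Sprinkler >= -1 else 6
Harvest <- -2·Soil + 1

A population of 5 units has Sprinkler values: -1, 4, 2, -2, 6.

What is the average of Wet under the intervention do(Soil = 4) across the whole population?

3.4

do(Soil=4) breaks Soil's dependence on Sprinkler. With Soil=4 fixed, Wet across the units is 9, -1, 3, 11, -5, mean 3.4.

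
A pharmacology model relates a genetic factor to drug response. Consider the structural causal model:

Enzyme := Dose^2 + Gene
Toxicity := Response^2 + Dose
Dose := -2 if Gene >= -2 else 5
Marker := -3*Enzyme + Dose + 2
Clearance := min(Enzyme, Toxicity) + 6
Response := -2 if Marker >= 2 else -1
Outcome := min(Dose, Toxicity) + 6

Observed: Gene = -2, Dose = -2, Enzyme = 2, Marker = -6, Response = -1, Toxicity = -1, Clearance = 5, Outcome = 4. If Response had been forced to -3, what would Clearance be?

8

Under do(Response=-3), the mechanism Response := -2 if Marker >= 2 else -1 is discarded; Response is fixed at -3.
Dose = -2 if Gene >= -2 else 5  [with Gene=-2]  = -2
Enzyme = Dose^2 + Gene  [with Dose=-2, Gene=-2]  = 2
Toxicity = Response^2 + Dose  [with Response=-3, Dose=-2]  = 7
Clearance = min(Enzyme, Toxicity) + 6  [with Enzyme=2, Toxicity=7]  = 8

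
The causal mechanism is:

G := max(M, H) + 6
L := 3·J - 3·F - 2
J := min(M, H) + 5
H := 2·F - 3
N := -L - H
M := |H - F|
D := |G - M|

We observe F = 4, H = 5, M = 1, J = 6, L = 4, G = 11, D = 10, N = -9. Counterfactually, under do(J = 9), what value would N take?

-18

do(J=9) replaces the equation J := min(M, H) + 5 with the constant J = 9.
H = 2·F - 3  [with F=4]  = 5
L = 3·J - 3·F - 2  [with J=9, F=4]  = 13
N = -L - H  [with L=13, H=5]  = -18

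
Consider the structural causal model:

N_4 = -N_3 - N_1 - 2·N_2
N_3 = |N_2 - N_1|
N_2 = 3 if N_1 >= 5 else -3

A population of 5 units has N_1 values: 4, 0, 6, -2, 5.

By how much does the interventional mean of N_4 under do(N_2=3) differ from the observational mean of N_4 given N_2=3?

do(N_2=3) breaks N_2's dependence on N_1. With N_2=3 fixed, N_4 across the units is -11, -9, -15, -9, -13, mean -11.4.
Conditioning on N_2=3 selects the 2 unit(s) with N_1 ∈ {6, 5}. Their N_4 values: -15, -13. Mean = -14.
Difference = -11.4 − (-14) = 2.6.

2.6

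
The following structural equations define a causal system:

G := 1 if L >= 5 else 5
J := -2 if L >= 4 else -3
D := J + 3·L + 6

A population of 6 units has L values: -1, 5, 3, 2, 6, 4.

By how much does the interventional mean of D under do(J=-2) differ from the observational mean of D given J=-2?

-5.5

Under do(J=-2), J's equation is replaced by J=-2 for every unit. Per-unit D: 1, 19, 13, 10, 22, 16. Mean = 13.5.
Conditioning on J=-2 selects the 3 unit(s) with L ∈ {5, 6, 4}. Their D values: 19, 22, 16. Mean = 19.
Difference = 13.5 − 19 = -5.5.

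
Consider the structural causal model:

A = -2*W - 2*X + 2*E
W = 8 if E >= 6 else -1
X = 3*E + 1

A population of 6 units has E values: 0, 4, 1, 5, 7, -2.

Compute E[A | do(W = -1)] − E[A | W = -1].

Under do(W=-1), W's equation is replaced by W=-1 for every unit. Per-unit A: 0, -16, -4, -20, -28, 8. Mean = -10.
E[A|W=-1] averages over only the 5 units with W=-1 (E = 0, 4, 1, 5, -2): A = 0, -16, -4, -20, 8, mean -6.4.
Difference = -10 − (-6.4) = -3.6.

-3.6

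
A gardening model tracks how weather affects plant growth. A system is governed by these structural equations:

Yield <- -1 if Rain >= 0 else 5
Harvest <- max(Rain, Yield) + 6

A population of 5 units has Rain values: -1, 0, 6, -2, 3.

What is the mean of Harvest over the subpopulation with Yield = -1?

E[Harvest|Yield=-1] averages over only the 3 units with Yield=-1 (Rain = 0, 6, 3): Harvest = 6, 12, 9, mean 9.

9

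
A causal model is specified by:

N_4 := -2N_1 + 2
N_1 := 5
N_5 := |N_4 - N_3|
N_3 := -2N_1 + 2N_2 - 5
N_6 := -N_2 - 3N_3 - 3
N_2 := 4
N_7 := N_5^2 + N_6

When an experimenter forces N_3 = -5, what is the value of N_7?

17

The intervention breaks the incoming arrows to N_3: N_3 := -2N_1 + 2N_2 - 5 no longer applies, and N_3 = -5.
N_4 = -2N_1 + 2  [with N_1=5]  = -8
N_5 = |N_4 - N_3|  [with N_4=-8, N_3=-5]  = 3
N_6 = -N_2 - 3N_3 - 3  [with N_2=4, N_3=-5]  = 8
N_7 = N_5^2 + N_6  [with N_5=3, N_6=8]  = 17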